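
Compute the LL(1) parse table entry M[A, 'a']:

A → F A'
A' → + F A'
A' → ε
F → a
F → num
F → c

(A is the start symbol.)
A → F A'

To find M[A, 'a'], we find productions for A where 'a' is in the predict set (PREDICT(N → α) = (FIRST(α) \ {ε}) ∪ (FOLLOW(N) if α ⇒* ε)).

Relevant sets:
  FIRST(F) = { 'a', 'c', 'num' }

A → F A': PREDICT = { 'a', 'c', 'num' }
  'a' is in predict set, so this production goes in M[A, 'a']

M[A, 'a'] = A → F A'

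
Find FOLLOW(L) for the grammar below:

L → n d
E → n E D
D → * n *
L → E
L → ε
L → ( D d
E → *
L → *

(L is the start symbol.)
{ $ }

To compute FOLLOW(L), find every occurrence of L on a right-hand side N → α L β: add FIRST(β) \ {ε}, and if β is empty or nullable also add FOLLOW(N). Iterate to a fixed point.

L is the start symbol, so $ ∈ FOLLOW(L).
L does not occur on any right-hand side.

Taking the union: FOLLOW(L) = { $ }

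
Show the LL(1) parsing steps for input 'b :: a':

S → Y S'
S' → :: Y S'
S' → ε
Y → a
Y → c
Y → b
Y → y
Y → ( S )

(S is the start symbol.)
LL(1) parsing maintains a stack (initially the start symbol over $) and the input. At each step: if the stack top is a terminal, match it against the current input token; if it is a non-terminal N, replace it with the RHS of M[N, lookahead] (the unique production whose predict set contains the lookahead).

Stack is shown with the top on the left.

Stack      Input     Action
---------------------------
S $        b :: a $  output S → Y S'
Y S' $     b :: a $  output Y → b
b S' $     b :: a $  match 'b'
S' $       :: a $    output S' → :: Y S'
:: Y S' $  :: a $    match '::'
Y S' $     a $       output Y → a
a S' $     a $       match 'a'
S' $       $         output S' → ε
$          $         accept

The string is accepted.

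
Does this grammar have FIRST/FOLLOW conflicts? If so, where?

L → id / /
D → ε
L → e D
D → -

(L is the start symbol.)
A FIRST/FOLLOW conflict occurs when a non-terminal N has a nullable alternative N → β (β ⇒* ε) and another alternative N → α with FIRST(α) ∩ FOLLOW(N) ≠ ∅: on such a lookahead the parser cannot decide between expanding α and letting N vanish via β.

Nullable non-terminals: D.

D: nullable alternative(s) D → ε; FOLLOW(D) = { $ }
  D → ε: FIRST \ {ε} = { } — this is the only nullable alternative, skip
  D → -: FIRST \ {ε} = { '-' } — disjoint from FOLLOW(D)

L has no nullable alternative, so no FIRST/FOLLOW check is needed there.

No FIRST/FOLLOW conflicts found.

Answer: No FIRST/FOLLOW conflicts.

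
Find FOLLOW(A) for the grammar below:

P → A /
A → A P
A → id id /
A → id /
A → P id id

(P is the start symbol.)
To compute FOLLOW(A), find every occurrence of A on a right-hand side N → α A β: add FIRST(β) \ {ε}, and if β is empty or nullable also add FOLLOW(N). Iterate to a fixed point.

In P → A /: A is followed by '/', add FIRST('/') \ {ε} = { '/' }
In A → A P: A is followed by P, add FIRST(P) \ {ε} = { 'id' }

Taking the union: FOLLOW(A) = { '/', 'id' }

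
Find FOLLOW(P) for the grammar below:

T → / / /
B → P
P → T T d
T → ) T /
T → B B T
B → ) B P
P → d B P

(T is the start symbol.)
To compute FOLLOW(P), find every occurrence of P on a right-hand side N → α P β: add FIRST(β) \ {ε}, and if β is empty or nullable also add FOLLOW(N). Iterate to a fixed point.

In B → P: P is at the end, add FOLLOW(B)
In B → ) B P: P is at the end, add FOLLOW(B)
In P → d B P: P is at the end; this adds FOLLOW(P) to itself — nothing new

The FOLLOW sets referred to above (computed the same way, to a fixed point):
  FOLLOW(B) = { ')', '/', 'd' }

Taking the union: FOLLOW(P) = { ')', '/', 'd' }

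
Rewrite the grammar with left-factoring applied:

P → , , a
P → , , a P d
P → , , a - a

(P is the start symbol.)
P → , , a P'
P' → ε
P' → P d
P' → - a

Left-factoring transforms A → αβ₁ | αβ₂ into A → αA' and A' → β₁ | β₂
(α is the longest common prefix among the alternatives). Repeat until
no nonterminal has two alternatives with a common prefix.

Round 1: P has alternatives sharing prefix ', , a'. Introduce P': P → , , a P'
  Add: P' → ε
  Add: P' → P d
  Add: P' → - a

No remaining common prefixes — done.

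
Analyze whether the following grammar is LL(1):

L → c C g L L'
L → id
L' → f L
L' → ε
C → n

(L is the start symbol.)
No. Predict set conflict for L': { 'f' }

Relevant sets:
  FOLLOW(L') = { $, 'f' }

For L:
  PREDICT(L → c C g L L') = { 'c' }
  PREDICT(L → id) = { 'id' }
For L':
  PREDICT(L' → f L) = { 'f' }
  PREDICT(L' → ε) = { $, 'f' }
C has a single production, so nothing to check there.

Conflict found: Predict set conflict for L': { 'f' }
The grammar is NOT LL(1).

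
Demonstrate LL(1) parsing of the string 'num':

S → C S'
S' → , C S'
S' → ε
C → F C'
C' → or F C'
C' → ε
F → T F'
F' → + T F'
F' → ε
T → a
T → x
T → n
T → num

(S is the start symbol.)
LL(1) parsing maintains a stack (initially the start symbol over $) and the input. At each step: if the stack top is a terminal, match it against the current input token; if it is a non-terminal N, replace it with the RHS of M[N, lookahead] (the unique production whose predict set contains the lookahead).

Stack is shown with the top on the left.

Stack           Input  Action
-----------------------------
S $             num $  output S → C S'
C S' $          num $  output C → F C'
F C' S' $       num $  output F → T F'
T F' C' S' $    num $  output T → num
num F' C' S' $  num $  match 'num'
F' C' S' $      $      output F' → ε
C' S' $         $      output C' → ε
S' $            $      output S' → ε
$               $      accept

The string is accepted.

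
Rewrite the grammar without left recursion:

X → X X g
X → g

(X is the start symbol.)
X is directly left-recursive. The standard transformation for
  A → A α₁ | ... | A α_m | β₁ | ... | β_n
is
  A  → β₁ A' | ... | β_n A'
  A' → α₁ A' | ... | α_m A' | ε

X → g becomes X → g X'
X → X X g becomes X' → X g X'
Add X' → ε

Resulting grammar:
X → g X'
X' → X g X'
X' → ε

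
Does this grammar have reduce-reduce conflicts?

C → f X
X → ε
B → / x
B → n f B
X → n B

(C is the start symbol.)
No reduce-reduce conflicts

Augment with C' → C and build the canonical LR(0) collection (I0 = CLOSURE({[C' → . C]}), then GOTO on every symbol after a dot until no new states appear). It has 11 states:
  I0: { [C → . f X], [C' → . C] }  — shift
  I1: { [C' → C .] }  — accept
  I2: { [C → f . X], [X → . n B], [X → .] }  — shift, reduce
  I3: { [C → f X .] }  — reduce
  I4: { [B → . / x], [B → . n f B], [X → n . B] }  — shift
  I5: { [B → / . x] }  — shift
  I6: { [X → n B .] }  — reduce
  I7: { [B → n . f B] }  — shift
  I8: { [B → . / x], [B → . n f B], [B → n f . B] }  — shift
  I9: { [B → n f B .] }  — reduce
  I10: { [B → / x .] }  — reduce

No state contains more than one complete item.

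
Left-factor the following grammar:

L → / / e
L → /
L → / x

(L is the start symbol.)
L → / L'
L' → / e
L' → ε
L' → x

Left-factoring transforms A → αβ₁ | αβ₂ into A → αA' and A' → β₁ | β₂
(α is the longest common prefix among the alternatives). Repeat until
no nonterminal has two alternatives with a common prefix.

Round 1: L has alternatives sharing prefix '/'. Introduce L': L → / L'
  Add: L' → / e
  Add: L' → ε
  Add: L' → x

No remaining common prefixes — done.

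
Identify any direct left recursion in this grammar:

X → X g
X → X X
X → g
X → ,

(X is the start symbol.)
Direct left recursion occurs when N → N α for some non-terminal N (the right-hand side begins with the left-hand side itself).

X → X g: LEFT RECURSIVE (starts with X)
X → X X: LEFT RECURSIVE (starts with X)
X → g: starts with g
X → ,: starts with ','

The grammar has direct left recursion on: X.

Answer: Yes, X is left-recursive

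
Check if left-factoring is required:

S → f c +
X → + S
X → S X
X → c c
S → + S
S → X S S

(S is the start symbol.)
No, left-factoring is not needed

Left-factoring is needed when two productions for the same non-terminal
share a common prefix on the right-hand side.

Productions for S:
  S → f c +
  S → + S
  S → X S S
Productions for X:
  X → + S
  X → S X
  X → c c

No common prefixes found.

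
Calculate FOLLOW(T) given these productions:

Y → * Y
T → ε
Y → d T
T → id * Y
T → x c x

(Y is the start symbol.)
In Y → d T: T is at the end, add FOLLOW(Y)

The FOLLOW sets referred to above (computed the same way, to a fixed point):
  FOLLOW(Y) = { $ }

Taking the union: FOLLOW(T) = { $ }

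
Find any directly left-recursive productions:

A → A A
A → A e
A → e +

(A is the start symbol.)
Direct left recursion occurs when N → N α for some non-terminal N (the right-hand side begins with the left-hand side itself).

A → A A: LEFT RECURSIVE (starts with A)
A → A e: LEFT RECURSIVE (starts with A)
A → e +: starts with e

The grammar has direct left recursion on: A.

Answer: Yes, A is left-recursive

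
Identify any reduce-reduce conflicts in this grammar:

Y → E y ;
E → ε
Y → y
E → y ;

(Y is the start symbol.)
No reduce-reduce conflicts

A reduce-reduce conflict occurs when an LR(0) state has two complete items [A → α .] and [B → β .] — both call for a reduction, and with no lookahead the parser cannot choose between them.

Augment with Y' → Y and build the canonical LR(0) collection (I0 = CLOSURE({[Y' → . Y]}), then GOTO on every symbol after a dot until no new states appear). It has 7 states:
  I0: { [E → . y ;], [E → .], [Y → . E y ;], [Y → . y], [Y' → . Y] }  — shift, reduce
  I1: { [Y → E . y ;] }  — shift
  I2: { [Y' → Y .] }  — accept
  I3: { [E → y . ;], [Y → y .] }  — shift, reduce
  I4: { [E → y ; .] }  — reduce
  I5: { [Y → E y . ;] }  — shift
  I6: { [Y → E y ; .] }  — reduce

No state contains more than one complete item.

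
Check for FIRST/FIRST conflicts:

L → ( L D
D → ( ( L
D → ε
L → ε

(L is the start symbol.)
No FIRST/FIRST conflicts.

A FIRST/FIRST conflict occurs when two productions N → α and N → β for the same non-terminal have FIRST(α) ∩ FIRST(β) ≠ ∅ (with ε ∈ FIRST of a nullable right-hand side, so two nullable alternatives also conflict).

Productions for L:
  L → ( L D: FIRST = { '(' }
  L → ε: FIRST = { ε }
Productions for D:
  D → ( ( L: FIRST = { '(' }
  D → ε: FIRST = { ε }

All alternatives of each non-terminal have pairwise disjoint FIRST sets.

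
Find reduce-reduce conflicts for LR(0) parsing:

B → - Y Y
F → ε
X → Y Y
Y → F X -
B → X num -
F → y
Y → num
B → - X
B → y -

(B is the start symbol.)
Augment with B' → B and build the canonical LR(0) collection (I0 = CLOSURE({[B' → . B]}), then GOTO on every symbol after a dot until no new states appear). It has 18 states:
  I0: { [B → . - X], [B → . - Y Y], [B → . X num -], [B → . y -], [B' → . B], [F → . y], [F → .], [X → . Y Y], [Y → . F X -], [Y → . num] }  — shift, reduce
  I1: { [B → - . X], [B → - . Y Y], [F → . y], [F → .], [X → . Y Y], [Y → . F X -], [Y → . num] }  — shift, reduce
  I2: { [B' → B .] }  — accept
  I3: { [F → . y], [F → .], [X → . Y Y], [Y → . F X -], [Y → . num], [Y → F . X -] }  — shift, reduce
  I4: { [B → X . num -] }  — shift
  I5: { [F → . y], [F → .], [X → Y . Y], [Y → . F X -], [Y → . num] }  — shift, reduce
  I6: { [Y → num .] }  — reduce
  I7: { [B → y . -], [F → y .] }  — shift, reduce
  I8: { [B → y - .] }  — reduce
  I9: { [X → Y Y .] }  — reduce
  I10: { [F → y .] }  — reduce
  I11: { [B → X num . -] }  — shift
  I12: { [B → X num - .] }  — reduce
  I13: { [Y → F X . -] }  — shift
  I14: { [Y → F X - .] }  — reduce
  I15: { [B → - X .] }  — reduce
  I16: { [B → - Y . Y], [F → . y], [F → .], [X → Y . Y], [Y → . F X -], [Y → . num] }  — shift, reduce
  I17: { [B → - Y Y .], [X → Y Y .] }  — 2 reduces

I17 contains complete items [B → - Y Y .], [X → Y Y .] — reduce-reduce conflict.

Answer: Yes — I17: [B → - Y Y .] vs [X → Y Y .]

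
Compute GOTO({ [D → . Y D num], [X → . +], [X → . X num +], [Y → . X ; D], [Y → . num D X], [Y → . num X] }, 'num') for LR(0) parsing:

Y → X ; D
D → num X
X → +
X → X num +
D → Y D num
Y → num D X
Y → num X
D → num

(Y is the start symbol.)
{ [D → . Y D num], [D → . num X], [D → . num], [X → . +], [X → . X num +], [Y → . X ; D], [Y → . num D X], [Y → . num X], [Y → num . D X], [Y → num . X] }

GOTO(I, 'num') = CLOSURE({ [A → αX.β] : [A → α.Xβ] ∈ I, X = 'num' })

Items with dot before 'num', with the dot advanced:
  [Y → . num D X] → [Y → num . D X]
  [Y → . num X] → [Y → num . X]
Closure of the advanced items:
  [Y → num . D X] has the dot before D: add [D → . num X], [D → . Y D num], [D → . num]
  [Y → num . X] has the dot before X: add [X → . +], [X → . X num +]
  [D → . Y D num] has the dot before Y: add [Y → . X ; D], [Y → . num D X], [Y → . num X]

GOTO = { [D → . Y D num], [D → . num X], [D → . num], [X → . +], [X → . X num +], [Y → . X ; D], [Y → . num D X], [Y → . num X], [Y → num . D X], [Y → num . X] }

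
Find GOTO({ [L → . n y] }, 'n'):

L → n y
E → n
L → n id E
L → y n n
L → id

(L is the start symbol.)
{ [L → n . y] }

GOTO(I, 'n') = CLOSURE({ [A → αX.β] : [A → α.Xβ] ∈ I, X = 'n' })

Items with dot before 'n', with the dot advanced:
  [L → . n y] → [L → n . y]
Closure adds nothing (no advanced item has the dot before a non-terminal).

GOTO = { [L → n . y] }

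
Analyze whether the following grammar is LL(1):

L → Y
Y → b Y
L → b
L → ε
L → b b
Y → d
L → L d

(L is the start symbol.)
No. Predict set conflict for L: { 'b' }

A grammar is LL(1) if for each non-terminal N with multiple productions, the predict sets of those productions are pairwise disjoint, where PREDICT(N → α) = (FIRST(α) \ {ε}) ∪ (FOLLOW(N) if α ⇒* ε).

Relevant sets:
  FIRST(Y) = { 'b', 'd' }
  FIRST(L) = { 'b', 'd', ε }
  FOLLOW(L) = { $, 'd' }

For L:
  PREDICT(L → Y) = { 'b', 'd' }
  PREDICT(L → b) = { 'b' }
  PREDICT(L → ε) = { $, 'd' }
  PREDICT(L → b b) = { 'b' }
  PREDICT(L → L d) = { 'b', 'd' }
For Y:
  PREDICT(Y → b Y) = { 'b' }
  PREDICT(Y → d) = { 'd' }

Conflict found: Predict set conflict for L: { 'b' }
The grammar is NOT LL(1).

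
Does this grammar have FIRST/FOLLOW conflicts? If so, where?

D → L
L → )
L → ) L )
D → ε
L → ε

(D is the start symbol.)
Yes. L → ')' with FOLLOW(L) on { ')' }; L → ')' L ')' with FOLLOW(L) on { ')' }

A FIRST/FOLLOW conflict occurs when a non-terminal N has a nullable alternative N → β (β ⇒* ε) and another alternative N → α with FIRST(α) ∩ FOLLOW(N) ≠ ∅: on such a lookahead the parser cannot decide between expanding α and letting N vanish via β.

Nullable non-terminals: D, L.
FIRST sets used below: FIRST(L) = { ')', ε }

D: nullable alternative(s) D → L, D → ε; FOLLOW(D) = { $ }
  D → L: FIRST \ {ε} = { ')' } — disjoint from FOLLOW(D)
  D → ε: FIRST \ {ε} = { } — disjoint from FOLLOW(D)

L: nullable alternative(s) L → ε; FOLLOW(L) = { $, ')' }
  L → ): FIRST \ {ε} = { ')' } — overlaps FOLLOW(L) on { ')' }: CONFLICT
  L → ) L ): FIRST \ {ε} = { ')' } — overlaps FOLLOW(L) on { ')' }: CONFLICT
  L → ε: FIRST \ {ε} = { } — this is the only nullable alternative, skip

So the grammar has 2 FIRST/FOLLOW conflicts (marked CONFLICT above).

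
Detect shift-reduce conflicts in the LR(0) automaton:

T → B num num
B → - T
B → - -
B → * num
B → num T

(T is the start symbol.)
Yes — I9: [B → - - .] vs [B → . * num]

Augment with T' → T and build the canonical LR(0) collection (I0 = CLOSURE({[T' → . T]}), then GOTO on every symbol after a dot until no new states appear). It has 12 states:
  I0: { [B → . * num], [B → . - -], [B → . - T], [B → . num T], [T → . B num num], [T' → . T] }  — shift
  I1: { [B → * . num] }  — shift
  I2: { [B → - . -], [B → - . T], [B → . * num], [B → . - -], [B → . - T], [B → . num T], [T → . B num num] }  — shift
  I3: { [T → B . num num] }  — shift
  I4: { [T' → T .] }  — accept
  I5: { [B → . * num], [B → . - -], [B → . - T], [B → . num T], [B → num . T], [T → . B num num] }  — shift
  I6: { [B → num T .] }  — reduce
  I7: { [T → B num . num] }  — shift
  I8: { [T → B num num .] }  — reduce
  I9: { [B → - - .], [B → - . -], [B → - . T], [B → . * num], [B → . - -], [B → . - T], [B → . num T], [T → . B num num] }  — shift, reduce
  I10: { [B → - T .] }  — reduce
  I11: { [B → * num .] }  — reduce

I9 contains reduce item [B → - - .] and shift items [B → . * num], [B → . - -], [B → - . -], [B → . - T], [B → . num T] — shift-reduce conflict.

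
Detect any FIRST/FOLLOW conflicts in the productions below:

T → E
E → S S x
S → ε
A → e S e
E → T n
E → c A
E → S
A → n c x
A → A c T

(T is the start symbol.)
Yes. E → T n with FOLLOW(E) on { 'c', 'n' }; E → c A with FOLLOW(E) on { 'c' }

A FIRST/FOLLOW conflict occurs when a non-terminal N has a nullable alternative N → β (β ⇒* ε) and another alternative N → α with FIRST(α) ∩ FOLLOW(N) ≠ ∅: on such a lookahead the parser cannot decide between expanding α and letting N vanish via β.

Nullable non-terminals: E, S, T.
FIRST sets used below: FIRST(S) = { ε }, FIRST(T) = { 'c', 'n', 'x', ε }

E: nullable alternative(s) E → S; FOLLOW(E) = { $, 'c', 'n' }
  E → S S x: FIRST \ {ε} = { 'x' } — disjoint from FOLLOW(E)
  E → T n: FIRST \ {ε} = { 'c', 'n', 'x' } — overlaps FOLLOW(E) on { 'c', 'n' }: CONFLICT
  E → c A: FIRST \ {ε} = { 'c' } — overlaps FOLLOW(E) on { 'c' }: CONFLICT
  E → S: FIRST \ {ε} = { } — this is the only nullable alternative, skip
S has a nullable alternative but only one production, so nothing to check.
T has a nullable alternative but only one production, so nothing to check.

A has no nullable alternative, so no FIRST/FOLLOW check is needed there.

So the grammar has 2 FIRST/FOLLOW conflicts (marked CONFLICT above).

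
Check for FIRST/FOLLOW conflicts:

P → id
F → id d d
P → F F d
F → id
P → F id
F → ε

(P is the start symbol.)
A FIRST/FOLLOW conflict occurs when a non-terminal N has a nullable alternative N → β (β ⇒* ε) and another alternative N → α with FIRST(α) ∩ FOLLOW(N) ≠ ∅: on such a lookahead the parser cannot decide between expanding α and letting N vanish via β.

Nullable non-terminals: F.

F: nullable alternative(s) F → ε; FOLLOW(F) = { 'd', 'id' }
  F → id d d: FIRST \ {ε} = { 'id' } — overlaps FOLLOW(F) on { 'id' }: CONFLICT
  F → id: FIRST \ {ε} = { 'id' } — overlaps FOLLOW(F) on { 'id' }: CONFLICT
  F → ε: FIRST \ {ε} = { } — this is the only nullable alternative, skip

P has no nullable alternative, so no FIRST/FOLLOW check is needed there.

So the grammar has 2 FIRST/FOLLOW conflicts (marked CONFLICT above).

Answer: Yes. F → id d d with FOLLOW(F) on { 'id' }; F → id with FOLLOW(F) on { 'id' }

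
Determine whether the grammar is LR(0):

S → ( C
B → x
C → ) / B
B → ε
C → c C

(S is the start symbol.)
No. Shift-reduce conflict between [B → .] and [B → . x]

A grammar is LR(0) if no state in the canonical LR(0) collection has:
  - both a shift item (dot before a terminal) and a complete item (shift-reduce conflict), or
  - two or more complete items (reduce-reduce conflict; the accept item [S' → S .] counts as a complete item here).

Augment with S' → S and build the canonical LR(0) collection (I0 = CLOSURE({[S' → . S]}), then GOTO on every symbol after a dot until no new states appear). It has 10 states:
  I0: { [S → . ( C], [S' → . S] }  — shift
  I1: { [C → . ) / B], [C → . c C], [S → ( . C] }  — shift
  I2: { [S' → S .] }  — accept
  I3: { [C → ) . / B] }  — shift
  I4: { [S → ( C .] }  — reduce
  I5: { [C → . ) / B], [C → . c C], [C → c . C] }  — shift
  I6: { [C → c C .] }  — reduce
  I7: { [B → . x], [B → .], [C → ) / . B] }  — shift, reduce
  I8: { [C → ) / B .] }  — reduce
  I9: { [B → x .] }  — reduce

Conflict in state I7:
  Shift-reduce conflict between [B → .] and [B → . x]
So the grammar is NOT LR(0).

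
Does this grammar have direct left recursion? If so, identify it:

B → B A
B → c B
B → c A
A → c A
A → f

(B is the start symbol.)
Yes, B is left-recursive

B → B A: LEFT RECURSIVE (starts with B)
B → c B: starts with c
B → c A: starts with c
A → c A: starts with c
A → f: starts with f

The grammar has direct left recursion on: B.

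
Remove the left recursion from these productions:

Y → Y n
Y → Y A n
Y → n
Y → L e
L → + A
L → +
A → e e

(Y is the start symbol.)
Y is directly left-recursive. The standard transformation for
  A → A α₁ | ... | A α_m | β₁ | ... | β_n
is
  A  → β₁ A' | ... | β_n A'
  A' → α₁ A' | ... | α_m A' | ε

Y → n becomes Y → n Y'
Y → L e becomes Y → L e Y'
Y → Y n becomes Y' → n Y'
Y → Y A n becomes Y' → A n Y'
Add Y' → ε

Productions for other non-terminals are unchanged:
  L → + A
  L → +
  A → e e

Resulting grammar:
Y → n Y'
Y → L e Y'
Y' → n Y'
Y' → A n Y'
Y' → ε
L → + A
L → +
A → e e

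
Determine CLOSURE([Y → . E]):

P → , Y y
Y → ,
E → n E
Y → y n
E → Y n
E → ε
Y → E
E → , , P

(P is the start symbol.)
Start with: [Y → . E]
  [Y → . E] has the dot before E: add [E → . n E], [E → . Y n], [E → .], [E → . , , P]
  [E → . Y n] has the dot before Y: add [Y → . ,], [Y → . y n]
No further items can be added.

CLOSURE = { [E → . , , P], [E → . Y n], [E → . n E], [E → .], [Y → . ,], [Y → . E], [Y → . y n] }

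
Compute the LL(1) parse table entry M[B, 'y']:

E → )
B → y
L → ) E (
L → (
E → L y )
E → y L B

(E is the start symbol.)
B → y

To find M[B, 'y'], we find productions for B where 'y' is in the predict set (PREDICT(N → α) = (FIRST(α) \ {ε}) ∪ (FOLLOW(N) if α ⇒* ε)).

B → y: PREDICT = { 'y' }
  'y' is in predict set, so this production goes in M[B, 'y']

M[B, 'y'] = B → y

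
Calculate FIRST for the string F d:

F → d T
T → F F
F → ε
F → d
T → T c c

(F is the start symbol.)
FIRST sets of the non-terminals involved (from the grammar, by fixed-point iteration):
  FIRST(F) = { 'd', ε }

To compute FIRST(F d), process the symbols left to right:
Symbol F is a non-terminal. Add FIRST(F) \ {ε} = { 'd' }
F is nullable (ε ∈ FIRST(F)), continue to the next symbol.
Symbol d is a terminal. Add 'd' and stop.
FIRST(F d) = { 'd' }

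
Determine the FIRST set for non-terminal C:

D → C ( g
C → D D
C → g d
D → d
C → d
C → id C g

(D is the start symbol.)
FIRST sets of the other non-terminals involved (by the same procedure, iterated to a fixed point):
  FIRST(D) = { 'd', 'g', 'id' }

From C → D D:
  - D is a non-terminal: add FIRST(D) \ {ε} = { 'd', 'g', 'id' }
    D is not nullable, so stop
From C → g d:
  - g is a terminal: add 'g' and stop
From C → d:
  - d is a terminal: add 'd' and stop
From C → id C g:
  - id is a terminal: add 'id' and stop

Collecting: FIRST(C) = { 'd', 'g', 'id' }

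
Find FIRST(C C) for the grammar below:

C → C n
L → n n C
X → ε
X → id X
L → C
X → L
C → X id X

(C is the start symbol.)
FIRST sets of the non-terminals involved (from the grammar, by fixed-point iteration):
  FIRST(C) = { 'id', 'n' }

To compute FIRST(C C), process the symbols left to right:
Symbol C is a non-terminal. Add FIRST(C) \ {ε} = { 'id', 'n' }
C is not nullable (ε ∉ FIRST(C)), so stop here.
FIRST(C C) = { 'id', 'n' }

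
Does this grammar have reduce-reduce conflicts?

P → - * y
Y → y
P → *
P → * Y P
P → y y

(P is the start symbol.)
No reduce-reduce conflicts

A reduce-reduce conflict occurs when an LR(0) state has two complete items [A → α .] and [B → β .] — both call for a reduction, and with no lookahead the parser cannot choose between them.

Augment with P' → P and build the canonical LR(0) collection (I0 = CLOSURE({[P' → . P]}), then GOTO on every symbol after a dot until no new states appear). It has 11 states:
  I0: { [P → . * Y P], [P → . *], [P → . - * y], [P → . y y], [P' → . P] }  — shift
  I1: { [P → * . Y P], [P → * .], [Y → . y] }  — shift, reduce
  I2: { [P → - . * y] }  — shift
  I3: { [P' → P .] }  — accept
  I4: { [P → y . y] }  — shift
  I5: { [P → y y .] }  — reduce
  I6: { [P → - * . y] }  — shift
  I7: { [P → - * y .] }  — reduce
  I8: { [P → * Y . P], [P → . * Y P], [P → . *], [P → . - * y], [P → . y y] }  — shift
  I9: { [Y → y .] }  — reduce
  I10: { [P → * Y P .] }  — reduce

No state contains more than one complete item.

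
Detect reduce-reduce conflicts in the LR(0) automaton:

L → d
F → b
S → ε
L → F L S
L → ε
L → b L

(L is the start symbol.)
A reduce-reduce conflict occurs when an LR(0) state has two complete items [A → α .] and [B → β .] — both call for a reduction, and with no lookahead the parser cannot choose between them.

Augment with L' → L and build the canonical LR(0) collection (I0 = CLOSURE({[L' → . L]}), then GOTO on every symbol after a dot until no new states appear). It has 8 states:
  I0: { [F → . b], [L → . F L S], [L → . b L], [L → . d], [L → .], [L' → . L] }  — shift, reduce
  I1: { [F → . b], [L → . F L S], [L → . b L], [L → . d], [L → .], [L → F . L S] }  — shift, reduce
  I2: { [L' → L .] }  — accept
  I3: { [F → . b], [F → b .], [L → . F L S], [L → . b L], [L → . d], [L → .], [L → b . L] }  — shift, 2 reduces
  I4: { [L → d .] }  — reduce
  I5: { [L → b L .] }  — reduce
  I6: { [L → F L . S], [S → .] }  — reduce
  I7: { [L → F L S .] }  — reduce

I3 contains complete items [F → b .], [L → .] — reduce-reduce conflict.

Answer: Yes — I3: [F → b .] vs [L → .]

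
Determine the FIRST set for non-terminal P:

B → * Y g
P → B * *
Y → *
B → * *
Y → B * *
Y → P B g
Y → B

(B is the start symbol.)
{ '*' }

To compute FIRST(P), examine every production with P on the left-hand side, reading each right-hand side left to right until a non-nullable symbol is reached.

FIRST sets of the other non-terminals involved (by the same procedure, iterated to a fixed point):
  FIRST(B) = { '*' }

From P → B * *:
  - B is a non-terminal: add FIRST(B) \ {ε} = { '*' }
    B is not nullable, so stop

Collecting: FIRST(P) = { '*' }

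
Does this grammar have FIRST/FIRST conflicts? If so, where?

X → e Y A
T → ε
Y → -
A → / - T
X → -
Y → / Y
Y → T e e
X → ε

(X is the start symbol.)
A FIRST/FIRST conflict occurs when two productions N → α and N → β for the same non-terminal have FIRST(α) ∩ FIRST(β) ≠ ∅ (with ε ∈ FIRST of a nullable right-hand side, so two nullable alternatives also conflict).

FIRST sets of the non-terminals at (or reachable through a nullable prefix from) the front of some alternative:
  FIRST(T) = { ε }

Productions for X:
  X → e Y A: FIRST = { 'e' }
  X → -: FIRST = { '-' }
  X → ε: FIRST = { ε }
Productions for Y:
  Y → -: FIRST = { '-' }
  Y → / Y: FIRST = { '/' }
  Y → T e e: FIRST = { 'e' }
T, A have only one production, so no FIRST/FIRST conflict is possible there.

All alternatives of each non-terminal have pairwise disjoint FIRST sets.

Answer: No FIRST/FIRST conflicts.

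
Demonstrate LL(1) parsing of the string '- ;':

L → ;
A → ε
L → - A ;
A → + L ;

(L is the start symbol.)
Stack is shown with the top on the left.

Stack    Input  Action
----------------------
L $      - ; $  output L → - A ;
- A ; $  - ; $  match '-'
A ; $    ; $    output A → ε
; $      ; $    match ';'
$        $      accept

The string is accepted.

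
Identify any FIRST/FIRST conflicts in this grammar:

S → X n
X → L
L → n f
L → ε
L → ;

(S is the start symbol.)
No FIRST/FIRST conflicts.

A FIRST/FIRST conflict occurs when two productions N → α and N → β for the same non-terminal have FIRST(α) ∩ FIRST(β) ≠ ∅ (with ε ∈ FIRST of a nullable right-hand side, so two nullable alternatives also conflict).

Productions for L:
  L → n f: FIRST = { 'n' }
  L → ε: FIRST = { ε }
  L → ;: FIRST = { ';' }
S, X have only one production, so no FIRST/FIRST conflict is possible there.

All alternatives of each non-terminal have pairwise disjoint FIRST sets.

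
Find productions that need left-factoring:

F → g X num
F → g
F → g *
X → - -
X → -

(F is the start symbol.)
Left-factoring is needed when two productions for the same non-terminal
share a common prefix on the right-hand side.

Productions for F:
  F → g X num
  F → g
  F → g *
Productions for X:
  X → - -
  X → -

Found common prefix 'g' in productions for F
Found common prefix '-' in productions for X

Answer: Yes, F has productions with common prefix 'g'; X has productions with common prefix '-'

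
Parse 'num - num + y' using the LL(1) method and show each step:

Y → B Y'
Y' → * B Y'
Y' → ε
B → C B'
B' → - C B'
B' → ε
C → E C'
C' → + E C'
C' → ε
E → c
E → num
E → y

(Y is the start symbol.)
Stack is shown with the top on the left.

Stack           Input            Action
---------------------------------------
Y $             num - num + y $  output Y → B Y'
B Y' $          num - num + y $  output B → C B'
C B' Y' $       num - num + y $  output C → E C'
E C' B' Y' $    num - num + y $  output E → num
num C' B' Y' $  num - num + y $  match 'num'
C' B' Y' $      - num + y $      output C' → ε
B' Y' $         - num + y $      output B' → - C B'
- C B' Y' $     - num + y $      match '-'
C B' Y' $       num + y $        output C → E C'
E C' B' Y' $    num + y $        output E → num
num C' B' Y' $  num + y $        match 'num'
C' B' Y' $      + y $            output C' → + E C'
+ E C' B' Y' $  + y $            match '+'
E C' B' Y' $    y $              output E → y
y C' B' Y' $    y $              match 'y'
C' B' Y' $      $                output C' → ε
B' Y' $         $                output B' → ε
Y' $            $                output Y' → ε
$               $                accept

The string is accepted.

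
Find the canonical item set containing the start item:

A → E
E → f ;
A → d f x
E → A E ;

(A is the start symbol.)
First, augment the grammar with A' → A
I₀ = CLOSURE({ [A' → . A] }):
  [A' → . A] has the dot before A: add [A → . E], [A → . d f x]
  [A → . E] has the dot before E: add [E → . f ;], [E → . A E ;]
No further items can be added.

I₀ = { [A → . E], [A → . d f x], [A' → . A], [E → . A E ;], [E → . f ;] }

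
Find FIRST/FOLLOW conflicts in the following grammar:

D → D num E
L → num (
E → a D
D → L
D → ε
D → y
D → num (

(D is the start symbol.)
Yes. D → D num E with FOLLOW(D) on { 'num' }; D → L with FOLLOW(D) on { 'num' }; D → num '(' with FOLLOW(D) on { 'num' }

A FIRST/FOLLOW conflict occurs when a non-terminal N has a nullable alternative N → β (β ⇒* ε) and another alternative N → α with FIRST(α) ∩ FOLLOW(N) ≠ ∅: on such a lookahead the parser cannot decide between expanding α and letting N vanish via β.

Nullable non-terminals: D.
FIRST sets used below: FIRST(D) = { 'num', 'y', ε }, FIRST(L) = { 'num' }

D: nullable alternative(s) D → ε; FOLLOW(D) = { $, 'num' }
  D → D num E: FIRST \ {ε} = { 'num', 'y' } — overlaps FOLLOW(D) on { 'num' }: CONFLICT
  D → L: FIRST \ {ε} = { 'num' } — overlaps FOLLOW(D) on { 'num' }: CONFLICT
  D → ε: FIRST \ {ε} = { } — this is the only nullable alternative, skip
  D → y: FIRST \ {ε} = { 'y' } — disjoint from FOLLOW(D)
  D → num (: FIRST \ {ε} = { 'num' } — overlaps FOLLOW(D) on { 'num' }: CONFLICT

E, L have no nullable alternative, so no FIRST/FOLLOW check is needed there.

So the grammar has 3 FIRST/FOLLOW conflicts (marked CONFLICT above).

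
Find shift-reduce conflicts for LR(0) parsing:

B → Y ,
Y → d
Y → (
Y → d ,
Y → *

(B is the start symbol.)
Yes — I5: [Y → d .] vs [Y → d . ,]

A shift-reduce conflict occurs when an LR(0) state has both:
  - a complete (reduce) item [A → α .] (dot at the end), and
  - a shift item [B → β . c γ] (dot before a terminal).

Augment with B' → B and build the canonical LR(0) collection (I0 = CLOSURE({[B' → . B]}), then GOTO on every symbol after a dot until no new states appear). It has 8 states:
  I0: { [B → . Y ,], [B' → . B], [Y → . (], [Y → . *], [Y → . d ,], [Y → . d] }  — shift
  I1: { [Y → ( .] }  — reduce
  I2: { [Y → * .] }  — reduce
  I3: { [B' → B .] }  — accept
  I4: { [B → Y . ,] }  — shift
  I5: { [Y → d . ,], [Y → d .] }  — shift, reduce
  I6: { [Y → d , .] }  — reduce
  I7: { [B → Y , .] }  — reduce

I5 contains reduce item [Y → d .] and shift item [Y → d . ,] — shift-reduce conflict.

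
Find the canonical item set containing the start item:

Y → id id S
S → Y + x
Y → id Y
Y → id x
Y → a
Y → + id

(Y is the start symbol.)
{ [Y → . + id], [Y → . a], [Y → . id Y], [Y → . id id S], [Y → . id x], [Y' → . Y] }

First, augment the grammar with Y' → Y
I₀ = CLOSURE({ [Y' → . Y] }):
  [Y' → . Y] has the dot before Y: add [Y → . id id S], [Y → . id Y], [Y → . id x], [Y → . a], [Y → . + id]
No further items can be added.

I₀ = { [Y → . + id], [Y → . a], [Y → . id Y], [Y → . id id S], [Y → . id x], [Y' → . Y] }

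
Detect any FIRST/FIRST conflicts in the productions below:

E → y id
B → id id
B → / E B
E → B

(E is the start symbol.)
A FIRST/FIRST conflict occurs when two productions N → α and N → β for the same non-terminal have FIRST(α) ∩ FIRST(β) ≠ ∅ (with ε ∈ FIRST of a nullable right-hand side, so two nullable alternatives also conflict).

FIRST sets of the non-terminals at (or reachable through a nullable prefix from) the front of some alternative:
  FIRST(B) = { '/', 'id' }

Productions for E:
  E → y id: FIRST = { 'y' }
  E → B: FIRST = { '/', 'id' }
Productions for B:
  B → id id: FIRST = { 'id' }
  B → / E B: FIRST = { '/' }

All alternatives of each non-terminal have pairwise disjoint FIRST sets.

Answer: No FIRST/FIRST conflicts.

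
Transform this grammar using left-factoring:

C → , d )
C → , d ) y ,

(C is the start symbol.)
C → , d ) C'
C' → ε
C' → y ,

Left-factoring transforms A → αβ₁ | αβ₂ into A → αA' and A' → β₁ | β₂
(α is the longest common prefix among the alternatives). Repeat until
no nonterminal has two alternatives with a common prefix.

Round 1: C has alternatives sharing prefix ', d )'. Introduce C': C → , d ) C'
  Add: C' → ε
  Add: C' → y ,

No remaining common prefixes — done.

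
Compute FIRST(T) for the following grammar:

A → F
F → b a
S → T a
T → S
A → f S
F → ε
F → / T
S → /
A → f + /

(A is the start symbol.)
{ '/' }

FIRST sets of the other non-terminals involved (by the same procedure, iterated to a fixed point):
  FIRST(S) = { '/' }

From T → S:
  - S is a non-terminal: add FIRST(S) \ {ε} = { '/' }
    S is not nullable, so stop

Collecting: FIRST(T) = { '/' }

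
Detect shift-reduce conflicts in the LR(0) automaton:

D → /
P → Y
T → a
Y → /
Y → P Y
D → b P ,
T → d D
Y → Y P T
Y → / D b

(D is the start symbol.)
Yes — I4: [Y → / .] vs [D → . /]; I6: [P → Y .] vs [Y → . /]; I10: [P → Y .] vs [Y → . /]

Augment with D' → D and build the canonical LR(0) collection (I0 = CLOSURE({[D' → . D]}), then GOTO on every symbol after a dot until no new states appear). It has 17 states:
  I0: { [D → . /], [D → . b P ,], [D' → . D] }  — shift
  I1: { [D → / .] }  — reduce
  I2: { [D' → D .] }  — accept
  I3: { [D → b . P ,], [P → . Y], [Y → . / D b], [Y → . /], [Y → . P Y], [Y → . Y P T] }  — shift
  I4: { [D → . /], [D → . b P ,], [Y → / . D b], [Y → / .] }  — shift, reduce
  I5: { [D → b P . ,], [P → . Y], [Y → . / D b], [Y → . /], [Y → . P Y], [Y → . Y P T], [Y → P . Y] }  — shift
  I6: { [P → . Y], [P → Y .], [Y → . / D b], [Y → . /], [Y → . P Y], [Y → . Y P T], [Y → Y . P T] }  — shift, reduce
  I7: { [P → . Y], [T → . a], [T → . d D], [Y → . / D b], [Y → . /], [Y → . P Y], [Y → . Y P T], [Y → P . Y], [Y → Y P . T] }  — shift
  I8: { [P → . Y], [Y → . / D b], [Y → . /], [Y → . P Y], [Y → . Y P T], [Y → P . Y] }  — shift
  I9: { [Y → Y P T .] }  — reduce
  I10: { [P → . Y], [P → Y .], [Y → . / D b], [Y → . /], [Y → . P Y], [Y → . Y P T], [Y → P Y .], [Y → Y . P T] }  — shift, 2 reduces
  I11: { [T → a .] }  — reduce
  I12: { [D → . /], [D → . b P ,], [T → d . D] }  — shift
  I13: { [T → d D .] }  — reduce
  I14: { [D → b P , .] }  — reduce
  I15: { [Y → / D . b] }  — shift
  I16: { [Y → / D b .] }  — reduce

I4 contains reduce item [Y → / .] and shift items [D → . /], [D → . b P ,] — shift-reduce conflict.
I6 contains reduce item [P → Y .] and shift items [Y → . /], [Y → . / D b] — shift-reduce conflict.
I10 contains reduce items [P → Y .], [Y → P Y .] and shift items [Y → . /], [Y → . / D b] — shift-reduce conflict.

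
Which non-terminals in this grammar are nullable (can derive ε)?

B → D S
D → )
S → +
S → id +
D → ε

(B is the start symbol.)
ε-productions: D → ε
So D is immediately nullable.
No further non-terminal can be added: every production for the remaining non-terminals contains a terminal or a non-nullable non-terminal.
Nullable = { 'D' }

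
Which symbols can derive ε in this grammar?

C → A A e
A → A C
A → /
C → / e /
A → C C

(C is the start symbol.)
A non-terminal is nullable if it can derive ε (the empty string): either it has an ε-production, or it has a production whose right-hand side consists entirely of nullable non-terminals.

There are no ε-productions, so no non-terminal can derive ε.
No non-terminals are nullable.

Answer: None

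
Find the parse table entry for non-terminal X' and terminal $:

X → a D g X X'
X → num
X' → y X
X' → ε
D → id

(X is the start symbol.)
To find M[X', $], we find productions for X' where $ is in the predict set (PREDICT(N → α) = (FIRST(α) \ {ε}) ∪ (FOLLOW(N) if α ⇒* ε)).

Relevant sets:
  FOLLOW(X') = { $, 'y' }

X' → y X: PREDICT = { 'y' }
X' → ε: PREDICT = { $, 'y' }
  $ is in predict set, so this production goes in M[X', $]

M[X', $] = X' → ε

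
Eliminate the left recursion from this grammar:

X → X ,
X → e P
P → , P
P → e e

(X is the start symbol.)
X → e P X'
X' → , X'
X' → ε
P → , P
P → e e

X is directly left-recursive. The standard transformation for
  A → A α₁ | ... | A α_m | β₁ | ... | β_n
is
  A  → β₁ A' | ... | β_n A'
  A' → α₁ A' | ... | α_m A' | ε

X → e P becomes X → e P X'
X → X , becomes X' → , X'
Add X' → ε

Productions for other non-terminals are unchanged:
  P → , P
  P → e e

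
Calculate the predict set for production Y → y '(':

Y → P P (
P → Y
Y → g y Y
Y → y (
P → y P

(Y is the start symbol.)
PREDICT(Y → y '(') = (FIRST(RHS) \ {ε}) ∪ (FOLLOW(Y) if ε ∈ FIRST(RHS), i.e. RHS ⇒* ε)
FIRST(y '(') = { 'y' }
ε ∉ FIRST(y '('), so FOLLOW(Y) is not added.
PREDICT(Y → y '(') = { 'y' }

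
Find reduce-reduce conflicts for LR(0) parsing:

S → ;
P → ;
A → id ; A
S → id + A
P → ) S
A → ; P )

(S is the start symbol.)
No reduce-reduce conflicts

Augment with S' → S and build the canonical LR(0) collection (I0 = CLOSURE({[S' → . S]}), then GOTO on every symbol after a dot until no new states appear). It has 15 states:
  I0: { [S → . ;], [S → . id + A], [S' → . S] }  — shift
  I1: { [S → ; .] }  — reduce
  I2: { [S' → S .] }  — accept
  I3: { [S → id . + A] }  — shift
  I4: { [A → . ; P )], [A → . id ; A], [S → id + . A] }  — shift
  I5: { [A → ; . P )], [P → . ) S], [P → . ;] }  — shift
  I6: { [S → id + A .] }  — reduce
  I7: { [A → id . ; A] }  — shift
  I8: { [A → . ; P )], [A → . id ; A], [A → id ; . A] }  — shift
  I9: { [A → id ; A .] }  — reduce
  I10: { [P → ) . S], [S → . ;], [S → . id + A] }  — shift
  I11: { [P → ; .] }  — reduce
  I12: { [A → ; P . )] }  — shift
  I13: { [A → ; P ) .] }  — reduce
  I14: { [P → ) S .] }  — reduce

No state contains more than one complete item.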